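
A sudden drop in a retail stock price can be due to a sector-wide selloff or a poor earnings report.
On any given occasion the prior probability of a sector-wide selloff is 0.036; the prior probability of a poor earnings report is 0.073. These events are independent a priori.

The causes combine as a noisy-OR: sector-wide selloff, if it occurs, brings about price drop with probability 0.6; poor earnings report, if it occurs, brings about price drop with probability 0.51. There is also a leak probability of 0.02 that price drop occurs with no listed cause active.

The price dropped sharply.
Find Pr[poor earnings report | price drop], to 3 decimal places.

Under noisy-OR, P(price drop | causes) = 1 − (1−0.02)·∏(1−qᵢ) over the active causes.
Enumerate the 4 (sector-wide selloff, poor earnings report) configurations and weight by the priors:
  P(price drop) = 0.02*0.964*0.927 + 0.5198*0.964*0.073 + 0.608*0.036*0.927 + 0.80792*0.036*0.073
        = 0.017873 + 0.036579 + 0.020290 + 0.002123 = 0.076865
Configurations with poor earnings report contribute 0.038702, so
  P(poor earnings report | price drop) = 0.038702 / 0.076865 ≈ 0.504

Pr[poor earnings report | price drop] ≈ 0.504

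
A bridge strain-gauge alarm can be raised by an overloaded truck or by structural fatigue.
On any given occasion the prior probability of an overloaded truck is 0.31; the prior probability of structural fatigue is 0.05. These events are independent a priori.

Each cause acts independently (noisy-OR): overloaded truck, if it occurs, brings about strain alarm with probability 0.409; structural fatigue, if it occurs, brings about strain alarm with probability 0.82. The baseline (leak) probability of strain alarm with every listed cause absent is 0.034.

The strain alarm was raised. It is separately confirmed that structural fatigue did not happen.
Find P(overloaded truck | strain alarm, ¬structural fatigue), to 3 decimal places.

Under noisy-OR, P(strain alarm | causes) = 1 − (1−0.034)·∏(1−qᵢ) over the active causes.
P(strain alarm | ¬structural fatigue) = 0.034·0.69 + 0.429094·0.31 = 0.023460 + 0.133019 = 0.156479
Of this, 0.133019 comes from 0.429094·0.31 (the overloaded truck=true cases).
So P(overloaded truck | strain alarm, ¬structural fatigue) = 0.133019/0.156479 ≈ 0.850.

P(overloaded truck | strain alarm, ¬structural fatigue) ≈ 0.850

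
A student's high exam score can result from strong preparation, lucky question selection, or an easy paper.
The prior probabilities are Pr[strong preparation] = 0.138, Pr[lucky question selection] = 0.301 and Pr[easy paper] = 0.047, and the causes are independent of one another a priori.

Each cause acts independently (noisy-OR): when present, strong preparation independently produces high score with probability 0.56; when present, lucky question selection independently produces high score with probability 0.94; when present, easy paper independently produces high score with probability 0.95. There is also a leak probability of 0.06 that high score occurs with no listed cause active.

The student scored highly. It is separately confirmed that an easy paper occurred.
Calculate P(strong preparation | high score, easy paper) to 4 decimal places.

P(strong preparation | high score, easy paper) ≈ 0.1403

Under noisy-OR, P(high score | causes) = 1 − (1−0.06)·∏(1−qᵢ) over the active causes.
Numerator (weight on configurations with strong preparation): 0.094467 + 0.041486 = 0.135953
The normalizing constant is 0.953*0.862*0.699 + 0.99718*0.862*0.301 + 0.97932*0.138*0.699 + 0.998759*0.138*0.301 = 0.968902
P(strong preparation | high score, easy paper) = 0.135953/0.968902 ≈ 0.1403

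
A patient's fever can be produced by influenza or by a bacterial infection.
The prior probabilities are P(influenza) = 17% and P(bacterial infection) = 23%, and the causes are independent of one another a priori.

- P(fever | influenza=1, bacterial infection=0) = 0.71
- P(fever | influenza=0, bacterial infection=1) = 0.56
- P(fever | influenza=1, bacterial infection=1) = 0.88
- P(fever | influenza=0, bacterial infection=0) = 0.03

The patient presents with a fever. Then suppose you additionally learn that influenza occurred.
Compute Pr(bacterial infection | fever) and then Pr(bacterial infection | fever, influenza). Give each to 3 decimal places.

P(fever) = 0.03·0.83·0.77 + 0.56·0.83·0.23 + 0.71·0.17·0.77 + 0.88·0.17·0.23 = 0.019173 + 0.106904 + 0.092939 + 0.034408 = 0.253424
Restricting to configurations with bacterial infection present: 0.106904 + 0.034408 = 0.141312.
Hence the posterior is 0.141312/0.253424 ≈ 0.558.

Now condition on the additional information:
For the numerator, keep only bacterial infection=true terms: 0.88·0.23 = 0.202400
The normalizing constant is 0.71·0.77 + 0.88·0.23 = 0.749100
P(bacterial infection | fever, influenza) = 0.202400/0.749100 ≈ 0.270

Pr(bacterial infection | fever) ≈ 0.558; Pr(bacterial infection | fever, influenza) ≈ 0.270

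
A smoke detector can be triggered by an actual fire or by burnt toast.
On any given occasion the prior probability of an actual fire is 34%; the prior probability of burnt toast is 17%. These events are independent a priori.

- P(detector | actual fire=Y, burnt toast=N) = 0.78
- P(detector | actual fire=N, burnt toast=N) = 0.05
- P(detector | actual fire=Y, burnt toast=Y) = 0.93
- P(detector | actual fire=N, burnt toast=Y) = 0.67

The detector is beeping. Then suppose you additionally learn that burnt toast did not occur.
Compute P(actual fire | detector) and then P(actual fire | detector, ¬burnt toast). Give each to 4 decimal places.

P(actual fire | detector) ≈ 0.7275; P(actual fire | detector, ¬burnt toast) ≈ 0.8893

Numerator (weight on configurations with actual fire): 0.220116 + 0.053754 = 0.273870
Normalizer over all consistent configurations: 0.05×0.66×0.83 + 0.67×0.66×0.17 + 0.78×0.34×0.83 + 0.93×0.34×0.17 = 0.376434
Posterior = 0.273870 / 0.376434 ≈ 0.7275

Now also conditioning on burnt toast≠true:
Enumerate both values of actual fire and weight by the priors:
  P(detector | ¬burnt toast) = 0.05*0.66 + 0.78*0.34
        = 0.033000 + 0.265200 = 0.298200
Keeping only the actual fire-present terms gives 0.265200, so
  P(actual fire | detector, ¬burnt toast) = 0.265200 / 0.298200 ≈ 0.8893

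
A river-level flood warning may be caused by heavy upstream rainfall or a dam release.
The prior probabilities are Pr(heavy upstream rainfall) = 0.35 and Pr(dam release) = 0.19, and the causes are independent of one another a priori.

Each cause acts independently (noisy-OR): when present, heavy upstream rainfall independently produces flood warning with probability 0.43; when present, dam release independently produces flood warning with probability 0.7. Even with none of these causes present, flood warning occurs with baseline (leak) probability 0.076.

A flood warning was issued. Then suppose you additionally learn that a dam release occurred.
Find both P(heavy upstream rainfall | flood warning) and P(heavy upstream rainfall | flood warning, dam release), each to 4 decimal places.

P(heavy upstream rainfall | flood warning) ≈ 0.5953; P(heavy upstream rainfall | flood warning, dam release) ≈ 0.3855

Under noisy-OR, P(flood warning | causes) = 1 − (1−0.076)·∏(1−qᵢ) over the active causes.
P(flood warning) = 0.076*0.65*0.81 + 0.7228*0.65*0.19 + 0.47332*0.35*0.81 + 0.841996*0.35*0.19 = 0.040014 + 0.089266 + 0.134186 + 0.055993 = 0.319459
The heavy upstream rainfall-present share is 0.134186 + 0.055993 = 0.190179.
So P(heavy upstream rainfall | flood warning) = 0.190179/0.319459 ≈ 0.5953.

Now condition on the additional information:
For the numerator, keep only heavy upstream rainfall=true terms: 0.841996*0.35 = 0.294699
Normalizer over all consistent configurations: 0.7228*0.65 + 0.841996*0.35 = 0.764519
P(heavy upstream rainfall | flood warning, dam release) = 0.294699/0.764519 ≈ 0.3855
— dam release explains away the evidence for heavy upstream rainfall.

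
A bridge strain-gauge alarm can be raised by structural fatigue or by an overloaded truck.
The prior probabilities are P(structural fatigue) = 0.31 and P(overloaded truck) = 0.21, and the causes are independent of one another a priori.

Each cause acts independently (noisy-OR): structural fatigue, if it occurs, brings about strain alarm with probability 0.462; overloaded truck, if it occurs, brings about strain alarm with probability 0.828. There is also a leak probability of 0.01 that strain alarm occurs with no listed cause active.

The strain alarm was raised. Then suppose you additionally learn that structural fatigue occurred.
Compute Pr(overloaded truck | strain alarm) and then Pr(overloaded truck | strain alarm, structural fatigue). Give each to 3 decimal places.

Pr(overloaded truck | strain alarm) ≈ 0.599; Pr(overloaded truck | strain alarm, structural fatigue) ≈ 0.341

Under noisy-OR, P(strain alarm | causes) = 1 − (1−0.01)·∏(1−qᵢ) over the active causes.
For the numerator, keep only overloaded truck=true terms: 0.120226 + 0.059136 = 0.179362
Denominator P(strain alarm): 0.01·0.69·0.79 + 0.82972·0.69·0.21 + 0.46738·0.31·0.79 + 0.908389·0.31·0.21 = 0.299274
P(overloaded truck | strain alarm) = 0.179362/0.299274 ≈ 0.599

With the extra evidence:
P(strain alarm | structural fatigue) = 0.46738×0.79 + 0.908389×0.21 = 0.369230 + 0.190762 = 0.559992
Of this, 0.190762 comes from 0.908389×0.21 (the overloaded truck=true cases).
P(overloaded truck | strain alarm, structural fatigue) = 0.190762 / 0.559992 ≈ 0.341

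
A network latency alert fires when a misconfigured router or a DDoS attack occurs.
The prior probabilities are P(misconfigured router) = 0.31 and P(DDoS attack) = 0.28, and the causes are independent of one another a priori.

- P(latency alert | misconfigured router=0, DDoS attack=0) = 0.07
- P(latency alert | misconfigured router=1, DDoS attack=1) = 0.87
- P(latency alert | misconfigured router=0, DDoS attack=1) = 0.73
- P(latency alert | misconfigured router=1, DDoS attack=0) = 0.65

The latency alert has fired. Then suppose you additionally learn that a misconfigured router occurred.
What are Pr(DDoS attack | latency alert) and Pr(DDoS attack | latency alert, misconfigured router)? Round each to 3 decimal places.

Weight on DDoS attack=true, given the evidence: 0.141036 + 0.075516 = 0.216552
Denominator P(latency alert): 0.07·0.69·0.72 + 0.73·0.69·0.28 + 0.65·0.31·0.72 + 0.87·0.31·0.28 = 0.396408
P(DDoS attack | latency alert) = 0.216552/0.396408 ≈ 0.546

Now condition on the additional information:
By total probability over both values of DDoS attack:
  P(latency alert | misconfigured router) = 0.65*0.72 + 0.87*0.28
        = 0.468000 + 0.243600 = 0.711600
The terms with DDoS attack present sum to 0.243600, so
  P(DDoS attack | latency alert, misconfigured router) = 0.243600 / 0.711600 ≈ 0.342
— misconfigured router explains away the evidence for DDoS attack.

Pr(DDoS attack | latency alert) ≈ 0.546; Pr(DDoS attack | latency alert, misconfigured router) ≈ 0.342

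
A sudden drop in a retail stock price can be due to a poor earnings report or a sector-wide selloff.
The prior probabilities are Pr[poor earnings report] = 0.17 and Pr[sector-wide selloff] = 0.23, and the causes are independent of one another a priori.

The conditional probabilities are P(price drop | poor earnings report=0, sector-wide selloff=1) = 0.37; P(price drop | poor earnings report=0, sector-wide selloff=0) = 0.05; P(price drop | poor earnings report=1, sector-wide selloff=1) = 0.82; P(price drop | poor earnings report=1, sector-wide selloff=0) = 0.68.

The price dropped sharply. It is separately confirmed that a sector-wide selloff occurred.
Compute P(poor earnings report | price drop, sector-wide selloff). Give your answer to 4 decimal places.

P(poor earnings report | price drop, sector-wide selloff) ≈ 0.3122

By total probability over both values of poor earnings report:
  P(price drop | sector-wide selloff) = 0.37*0.83 + 0.82*0.17
        = 0.307100 + 0.139400 = 0.446500
Configurations with poor earnings report contribute 0.139400, so
  P(poor earnings report | price drop, sector-wide selloff) = 0.139400 / 0.446500 ≈ 0.3122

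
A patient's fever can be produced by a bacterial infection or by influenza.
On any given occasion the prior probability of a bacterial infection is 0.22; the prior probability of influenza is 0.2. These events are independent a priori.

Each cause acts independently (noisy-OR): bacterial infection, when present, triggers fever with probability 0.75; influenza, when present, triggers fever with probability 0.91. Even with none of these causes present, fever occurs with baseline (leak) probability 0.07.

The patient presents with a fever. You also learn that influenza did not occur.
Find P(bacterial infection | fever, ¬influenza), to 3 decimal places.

P(bacterial infection | fever, ¬influenza) ≈ 0.756

Under noisy-OR, P(fever | causes) = 1 − (1−0.07)·∏(1−qᵢ) over the active causes.
Weight on bacterial infection=true, given the evidence: 0.7675*0.22 = 0.168850
Normalizer over all consistent configurations: 0.07*0.78 + 0.7675*0.22 = 0.223450
P(bacterial infection | fever, ¬influenza) = 0.168850/0.223450 ≈ 0.756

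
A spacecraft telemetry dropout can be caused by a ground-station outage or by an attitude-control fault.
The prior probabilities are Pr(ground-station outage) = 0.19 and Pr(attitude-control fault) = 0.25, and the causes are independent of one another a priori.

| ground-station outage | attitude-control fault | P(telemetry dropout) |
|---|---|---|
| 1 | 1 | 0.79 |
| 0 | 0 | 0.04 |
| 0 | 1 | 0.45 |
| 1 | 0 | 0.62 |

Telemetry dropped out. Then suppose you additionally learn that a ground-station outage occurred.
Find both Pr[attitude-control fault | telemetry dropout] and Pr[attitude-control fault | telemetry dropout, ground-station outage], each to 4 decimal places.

Pr[attitude-control fault | telemetry dropout] ≈ 0.5332; Pr[attitude-control fault | telemetry dropout, ground-station outage] ≈ 0.2981

By total probability over the 4 (ground-station outage, attitude-control fault) configurations:
  P(telemetry dropout) = 0.04·0.81·0.75 + 0.45·0.81·0.25 + 0.62·0.19·0.75 + 0.79·0.19·0.25
        = 0.024300 + 0.091125 + 0.088350 + 0.037525 = 0.241300
The terms with attitude-control fault present sum to 0.128650, so
  P(attitude-control fault | telemetry dropout) = 0.128650 / 0.241300 ≈ 0.5332

Now condition on the additional information:
For the numerator, keep only attitude-control fault=true terms: 0.79·0.25 = 0.197500
Normalizer over all consistent configurations: 0.62·0.75 + 0.79·0.25 = 0.662500
Posterior = 0.197500 / 0.662500 ≈ 0.2981
Conditioning on ground-station outage lowers the posterior on attitude-control fault: the classic explaining-away effect in a common-effect structure.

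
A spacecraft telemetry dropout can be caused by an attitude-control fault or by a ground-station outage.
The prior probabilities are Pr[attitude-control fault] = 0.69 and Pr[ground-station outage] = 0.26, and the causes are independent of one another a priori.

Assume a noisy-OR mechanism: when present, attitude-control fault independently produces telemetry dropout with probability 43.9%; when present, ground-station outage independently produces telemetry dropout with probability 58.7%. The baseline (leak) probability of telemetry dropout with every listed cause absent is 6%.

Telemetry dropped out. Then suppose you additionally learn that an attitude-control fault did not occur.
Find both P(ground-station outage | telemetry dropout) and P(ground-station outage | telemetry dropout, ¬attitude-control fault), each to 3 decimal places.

Under noisy-OR, P(telemetry dropout | causes) = 1 − (1−0.06)·∏(1−qᵢ) over the active causes.
Numerator (weight on configurations with ground-station outage): 0.049309 + 0.140328 = 0.189637
Normalizer over all consistent configurations: 0.06×0.31×0.74 + 0.61178×0.31×0.26 + 0.47266×0.69×0.74 + 0.782209×0.69×0.26 = 0.444741
Posterior = 0.189637 / 0.444741 ≈ 0.426

With the extra evidence:
Enumerate both values of ground-station outage and weight by the priors:
  P(telemetry dropout | ¬attitude-control fault) = 0.06·0.74 + 0.61178·0.26
        = 0.044400 + 0.159063 = 0.203463
The terms with ground-station outage present sum to 0.159063, so
  P(ground-station outage | telemetry dropout, ¬attitude-control fault) = 0.159063 / 0.203463 ≈ 0.782
With attitude-control fault excluded, ground-station outage must carry more of the explanatory weight for the telemetry dropout.

P(ground-station outage | telemetry dropout) ≈ 0.426; P(ground-station outage | telemetry dropout, ¬attitude-control fault) ≈ 0.782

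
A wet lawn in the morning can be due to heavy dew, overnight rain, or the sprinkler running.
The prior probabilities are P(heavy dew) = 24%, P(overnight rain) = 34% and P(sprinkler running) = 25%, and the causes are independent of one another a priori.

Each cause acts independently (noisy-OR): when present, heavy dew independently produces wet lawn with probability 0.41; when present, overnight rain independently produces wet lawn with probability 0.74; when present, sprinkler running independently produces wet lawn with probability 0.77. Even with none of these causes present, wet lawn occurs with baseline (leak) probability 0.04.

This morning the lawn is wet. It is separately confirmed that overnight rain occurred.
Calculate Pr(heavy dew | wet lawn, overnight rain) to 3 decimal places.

Pr(heavy dew | wet lawn, overnight rain) ≈ 0.258

Under noisy-OR, P(wet lawn | causes) = 1 − (1−0.04)·∏(1−qᵢ) over the active causes.
Weight on heavy dew=true, given the evidence: 0.153492 + 0.057968 = 0.211460
Denominator P(wet lawn | overnight rain): 0.7504·0.76·0.75 + 0.942592·0.76·0.25 + 0.852736·0.24·0.75 + 0.966129·0.24·0.25 = 0.818280
Posterior = 0.211460 / 0.818280 ≈ 0.258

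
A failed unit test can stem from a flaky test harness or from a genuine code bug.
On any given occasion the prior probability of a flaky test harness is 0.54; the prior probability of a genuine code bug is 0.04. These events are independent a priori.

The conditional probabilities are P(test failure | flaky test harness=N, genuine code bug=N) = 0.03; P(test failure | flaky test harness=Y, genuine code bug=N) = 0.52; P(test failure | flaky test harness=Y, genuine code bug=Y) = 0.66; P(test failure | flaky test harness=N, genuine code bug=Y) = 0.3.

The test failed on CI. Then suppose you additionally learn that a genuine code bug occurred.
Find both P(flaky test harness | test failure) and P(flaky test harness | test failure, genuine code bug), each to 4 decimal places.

P(flaky test harness | test failure) ≈ 0.9380; P(flaky test harness | test failure, genuine code bug) ≈ 0.7209

P(test failure) = 0.03*0.46*0.96 + 0.3*0.46*0.04 + 0.52*0.54*0.96 + 0.66*0.54*0.04 = 0.013248 + 0.005520 + 0.269568 + 0.014256 = 0.302592
The flaky test harness-present share is 0.269568 + 0.014256 = 0.283824.
Hence the posterior is 0.283824/0.302592 ≈ 0.9380.

With the extra evidence:
By total probability over both values of flaky test harness:
  P(test failure | genuine code bug) = 0.3*0.46 + 0.66*0.54
        = 0.138000 + 0.356400 = 0.494400
Configurations with flaky test harness contribute 0.356400, so
  P(flaky test harness | test failure, genuine code bug) = 0.356400 / 0.494400 ≈ 0.7209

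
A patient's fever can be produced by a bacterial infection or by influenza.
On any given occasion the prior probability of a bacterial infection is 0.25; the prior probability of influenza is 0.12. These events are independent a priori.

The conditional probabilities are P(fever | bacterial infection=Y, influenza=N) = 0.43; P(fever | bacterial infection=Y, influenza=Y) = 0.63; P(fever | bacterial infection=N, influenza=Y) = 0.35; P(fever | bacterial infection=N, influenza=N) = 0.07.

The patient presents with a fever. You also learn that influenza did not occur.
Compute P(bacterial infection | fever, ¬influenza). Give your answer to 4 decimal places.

Sum P(fever|·) weighted by the priors over both values of bacterial infection:
  P(fever | ¬influenza) = 0.07*0.75 + 0.43*0.25
        = 0.052500 + 0.107500 = 0.160000
Configurations with bacterial infection contribute 0.107500, so
  P(bacterial infection | fever, ¬influenza) = 0.107500 / 0.160000 ≈ 0.6719

P(bacterial infection | fever, ¬influenza) ≈ 0.6719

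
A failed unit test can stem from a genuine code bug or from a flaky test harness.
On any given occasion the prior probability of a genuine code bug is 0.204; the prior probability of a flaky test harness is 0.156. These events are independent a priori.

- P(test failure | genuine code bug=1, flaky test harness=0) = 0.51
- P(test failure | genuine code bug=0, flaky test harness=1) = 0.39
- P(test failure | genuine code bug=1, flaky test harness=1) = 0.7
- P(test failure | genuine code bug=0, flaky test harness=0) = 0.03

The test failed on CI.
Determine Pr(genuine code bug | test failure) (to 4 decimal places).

Pr(genuine code bug | test failure) ≈ 0.6161

P(test failure) = 0.03×0.796×0.844 + 0.39×0.796×0.156 + 0.51×0.204×0.844 + 0.7×0.204×0.156 = 0.020155 + 0.048429 + 0.087810 + 0.022277 = 0.178671
The genuine code bug-present share is 0.087810 + 0.022277 = 0.110087.
Hence the posterior is 0.110087/0.178671 ≈ 0.6161.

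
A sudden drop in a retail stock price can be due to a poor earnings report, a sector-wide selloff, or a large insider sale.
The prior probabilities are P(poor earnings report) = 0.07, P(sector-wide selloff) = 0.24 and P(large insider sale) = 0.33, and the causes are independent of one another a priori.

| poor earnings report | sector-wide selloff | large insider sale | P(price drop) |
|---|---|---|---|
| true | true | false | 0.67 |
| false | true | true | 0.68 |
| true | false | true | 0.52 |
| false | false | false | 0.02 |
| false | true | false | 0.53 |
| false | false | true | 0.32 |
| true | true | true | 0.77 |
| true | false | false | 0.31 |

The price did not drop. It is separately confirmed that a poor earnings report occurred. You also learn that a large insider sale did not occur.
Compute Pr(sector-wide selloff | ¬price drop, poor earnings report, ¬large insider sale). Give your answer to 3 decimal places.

Pr(sector-wide selloff | ¬price drop, poor earnings report, ¬large insider sale) ≈ 0.131

P(¬price drop | poor earnings report, ¬large insider sale) = 0.69×0.76 + 0.33×0.24 = 0.524400 + 0.079200 = 0.603600
The sector-wide selloff-present share is 0.33×0.24 = 0.079200.
Hence the posterior is 0.079200/0.603600 ≈ 0.131.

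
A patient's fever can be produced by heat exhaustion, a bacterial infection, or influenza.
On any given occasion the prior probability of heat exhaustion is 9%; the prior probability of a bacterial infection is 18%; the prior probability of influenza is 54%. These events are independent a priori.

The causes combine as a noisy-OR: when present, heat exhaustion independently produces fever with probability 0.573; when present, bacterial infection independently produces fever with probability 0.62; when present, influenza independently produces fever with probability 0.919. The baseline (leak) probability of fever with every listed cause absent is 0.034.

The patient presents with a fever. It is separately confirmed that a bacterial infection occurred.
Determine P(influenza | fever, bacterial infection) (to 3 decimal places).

Under noisy-OR, P(fever | causes) = 1 − (1−0.034)·∏(1−qᵢ) over the active causes.
Sum P(fever|·) weighted by the priors over the 4 (heat exhaustion, influenza) configurations:
  P(fever | bacterial infection) = 0.63292*0.91*0.46 + 0.970267*0.91*0.54 + 0.843257*0.09*0.46 + 0.987304*0.09*0.54
        = 0.264940 + 0.476789 + 0.034911 + 0.047983 = 0.824623
The terms with influenza present sum to 0.524772, so
  P(influenza | fever, bacterial infection) = 0.524772 / 0.824623 ≈ 0.636

P(influenza | fever, bacterial infection) ≈ 0.636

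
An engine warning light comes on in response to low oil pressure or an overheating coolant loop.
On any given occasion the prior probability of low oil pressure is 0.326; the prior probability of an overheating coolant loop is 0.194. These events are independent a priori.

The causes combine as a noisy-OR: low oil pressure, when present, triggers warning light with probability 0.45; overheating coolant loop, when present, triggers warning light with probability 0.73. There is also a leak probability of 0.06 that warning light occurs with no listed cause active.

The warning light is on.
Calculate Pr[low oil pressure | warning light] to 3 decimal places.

Pr[low oil pressure | warning light] ≈ 0.582

Under noisy-OR, P(warning light | causes) = 1 − (1−0.06)·∏(1−qᵢ) over the active causes.
By total probability over the 4 (low oil pressure, overheating coolant loop) configurations:
  P(warning light) = 0.06×0.674×0.806 + 0.7462×0.674×0.194 + 0.483×0.326×0.806 + 0.86041×0.326×0.194
        = 0.032595 + 0.097570 + 0.126911 + 0.054416 = 0.311492
Configurations with low oil pressure contribute 0.181327, so
  P(low oil pressure | warning light) = 0.181327 / 0.311492 ≈ 0.582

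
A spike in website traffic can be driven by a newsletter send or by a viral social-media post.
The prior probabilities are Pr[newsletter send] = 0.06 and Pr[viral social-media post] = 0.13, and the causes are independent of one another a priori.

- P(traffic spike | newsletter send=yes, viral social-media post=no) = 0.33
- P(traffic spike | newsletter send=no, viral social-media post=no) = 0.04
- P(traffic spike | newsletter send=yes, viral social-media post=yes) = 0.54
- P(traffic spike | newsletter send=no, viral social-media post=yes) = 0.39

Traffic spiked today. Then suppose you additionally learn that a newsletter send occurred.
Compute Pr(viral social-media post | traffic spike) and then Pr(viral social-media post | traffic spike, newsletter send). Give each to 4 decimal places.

Numerator (weight on configurations with viral social-media post): 0.047658 + 0.004212 = 0.051870
Normalizer over all consistent configurations: 0.04·0.94·0.87 + 0.39·0.94·0.13 + 0.33·0.06·0.87 + 0.54·0.06·0.13 = 0.101808
Posterior = 0.051870 / 0.101808 ≈ 0.5095

Now condition on the additional information:
Sum P(traffic spike|·) weighted by the priors over both values of viral social-media post:
  P(traffic spike | newsletter send) = 0.33*0.87 + 0.54*0.13
        = 0.287100 + 0.070200 = 0.357300
Keeping only the viral social-media post-present terms gives 0.070200, so
  P(viral social-media post | traffic spike, newsletter send) = 0.070200 / 0.357300 ≈ 0.1965

Pr(viral social-media post | traffic spike) ≈ 0.5095; Pr(viral social-media post | traffic spike, newsletter send) ≈ 0.1965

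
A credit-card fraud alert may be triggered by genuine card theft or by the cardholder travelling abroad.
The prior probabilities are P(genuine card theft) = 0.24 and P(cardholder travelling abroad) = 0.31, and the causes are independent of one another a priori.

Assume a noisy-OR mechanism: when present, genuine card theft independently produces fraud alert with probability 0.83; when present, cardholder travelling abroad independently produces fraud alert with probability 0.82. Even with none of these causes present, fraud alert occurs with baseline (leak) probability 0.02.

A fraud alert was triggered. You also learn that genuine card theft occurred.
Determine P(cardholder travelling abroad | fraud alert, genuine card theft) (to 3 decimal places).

Under noisy-OR, P(fraud alert | causes) = 1 − (1−0.02)·∏(1−qᵢ) over the active causes.
P(fraud alert | genuine card theft) = 0.8334·0.69 + 0.970012·0.31 = 0.575046 + 0.300704 = 0.875750
Of this, 0.300704 comes from 0.970012·0.31 (the cardholder travelling abroad=true cases).
P(cardholder travelling abroad | fraud alert, genuine card theft) = 0.300704 / 0.875750 ≈ 0.343

P(cardholder travelling abroad | fraud alert, genuine card theft) ≈ 0.343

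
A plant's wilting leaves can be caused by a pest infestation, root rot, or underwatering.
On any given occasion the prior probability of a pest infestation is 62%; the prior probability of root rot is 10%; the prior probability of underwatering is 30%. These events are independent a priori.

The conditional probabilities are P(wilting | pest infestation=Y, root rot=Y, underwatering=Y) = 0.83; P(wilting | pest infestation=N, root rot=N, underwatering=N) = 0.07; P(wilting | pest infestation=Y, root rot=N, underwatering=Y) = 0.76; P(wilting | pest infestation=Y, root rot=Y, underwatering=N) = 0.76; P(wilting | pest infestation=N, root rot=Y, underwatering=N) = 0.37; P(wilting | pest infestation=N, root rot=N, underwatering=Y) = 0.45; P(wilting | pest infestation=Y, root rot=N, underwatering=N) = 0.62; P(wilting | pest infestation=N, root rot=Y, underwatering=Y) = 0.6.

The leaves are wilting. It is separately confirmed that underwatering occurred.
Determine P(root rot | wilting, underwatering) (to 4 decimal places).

P(root rot | wilting, underwatering) ≈ 0.1139

By total probability over the 4 (pest infestation, root rot) configurations:
  P(wilting | underwatering) = 0.45·0.38·0.9 + 0.6·0.38·0.1 + 0.76·0.62·0.9 + 0.83·0.62·0.1
        = 0.153900 + 0.022800 + 0.424080 + 0.051460 = 0.652240
The terms with root rot present sum to 0.074260, so
  P(root rot | wilting, underwatering) = 0.074260 / 0.652240 ≈ 0.1139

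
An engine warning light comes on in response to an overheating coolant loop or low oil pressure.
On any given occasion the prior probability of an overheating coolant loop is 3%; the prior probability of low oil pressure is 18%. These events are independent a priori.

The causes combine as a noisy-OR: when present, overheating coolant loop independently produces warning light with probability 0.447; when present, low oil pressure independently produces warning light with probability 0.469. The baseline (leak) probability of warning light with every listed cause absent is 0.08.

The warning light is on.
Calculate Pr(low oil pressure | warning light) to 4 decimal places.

Under noisy-OR, P(warning light | causes) = 1 − (1−0.08)·∏(1−qᵢ) over the active causes.
P(warning light) = 0.08*0.97*0.82 + 0.51148*0.97*0.18 + 0.49124*0.03*0.82 + 0.729848*0.03*0.18 = 0.063632 + 0.089304 + 0.012085 + 0.003941 = 0.168962
Of this, 0.093245 comes from 0.089304 + 0.003941 (the low oil pressure=true cases).
Hence the posterior is 0.093245/0.168962 ≈ 0.5519.

Pr(low oil pressure | warning light) ≈ 0.5519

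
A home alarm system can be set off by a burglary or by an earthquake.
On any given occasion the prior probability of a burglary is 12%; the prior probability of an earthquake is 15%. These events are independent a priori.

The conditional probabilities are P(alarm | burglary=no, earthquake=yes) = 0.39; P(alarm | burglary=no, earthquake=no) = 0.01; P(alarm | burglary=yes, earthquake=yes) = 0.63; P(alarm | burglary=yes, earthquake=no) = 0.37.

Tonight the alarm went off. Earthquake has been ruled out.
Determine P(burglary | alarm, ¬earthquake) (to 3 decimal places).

P(burglary | alarm, ¬earthquake) ≈ 0.835

P(alarm | ¬earthquake) = 0.01*0.88 + 0.37*0.12 = 0.008800 + 0.044400 = 0.053200
Of this, 0.044400 comes from 0.37*0.12 (the burglary=true cases).
P(burglary | alarm, ¬earthquake) = 0.044400 / 0.053200 ≈ 0.835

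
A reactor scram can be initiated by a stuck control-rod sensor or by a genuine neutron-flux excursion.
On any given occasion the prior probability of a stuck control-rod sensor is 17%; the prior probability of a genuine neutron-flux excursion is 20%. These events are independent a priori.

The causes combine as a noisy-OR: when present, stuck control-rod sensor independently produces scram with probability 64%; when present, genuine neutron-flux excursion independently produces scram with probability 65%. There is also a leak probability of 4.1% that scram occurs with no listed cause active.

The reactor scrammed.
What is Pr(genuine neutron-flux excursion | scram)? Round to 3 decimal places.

Under noisy-OR, P(scram | causes) = 1 − (1−0.041)·∏(1−qᵢ) over the active causes.
For the numerator, keep only genuine neutron-flux excursion=true terms: 0.110282 + 0.029892 = 0.140174
Denominator P(scram): 0.041×0.83×0.8 + 0.66435×0.83×0.2 + 0.65476×0.17×0.8 + 0.879166×0.17×0.2 = 0.256445
Posterior = 0.140174 / 0.256445 ≈ 0.547

Pr(genuine neutron-flux excursion | scram) ≈ 0.547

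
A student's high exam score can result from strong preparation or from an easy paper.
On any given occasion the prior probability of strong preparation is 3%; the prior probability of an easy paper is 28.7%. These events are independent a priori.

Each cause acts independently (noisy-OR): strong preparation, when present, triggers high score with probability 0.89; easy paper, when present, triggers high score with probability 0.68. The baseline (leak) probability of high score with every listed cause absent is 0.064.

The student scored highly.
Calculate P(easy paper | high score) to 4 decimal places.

Under noisy-OR, P(high score | causes) = 1 − (1−0.064)·∏(1−qᵢ) over the active causes.
P(high score) = 0.064·0.97·0.713 + 0.70048·0.97·0.287 + 0.89704·0.03·0.713 + 0.967053·0.03·0.287 = 0.044263 + 0.195007 + 0.019188 + 0.008326 = 0.266784
Restricting to configurations with easy paper present: 0.195007 + 0.008326 = 0.203333.
So P(easy paper | high score) = 0.203333/0.266784 ≈ 0.7622.

P(easy paper | high score) ≈ 0.7622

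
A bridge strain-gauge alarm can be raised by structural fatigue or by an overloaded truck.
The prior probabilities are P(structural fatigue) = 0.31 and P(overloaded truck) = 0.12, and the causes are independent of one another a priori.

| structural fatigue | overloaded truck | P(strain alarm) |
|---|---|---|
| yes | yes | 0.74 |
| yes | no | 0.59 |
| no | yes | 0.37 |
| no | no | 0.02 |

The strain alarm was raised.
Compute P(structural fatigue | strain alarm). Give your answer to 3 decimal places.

For the numerator, keep only structural fatigue=true terms: 0.160952 + 0.027528 = 0.188480
Normalizer over all consistent configurations: 0.02×0.69×0.88 + 0.37×0.69×0.12 + 0.59×0.31×0.88 + 0.74×0.31×0.12 = 0.231260
P(structural fatigue | strain alarm) = 0.188480/0.231260 ≈ 0.815

P(structural fatigue | strain alarm) ≈ 0.815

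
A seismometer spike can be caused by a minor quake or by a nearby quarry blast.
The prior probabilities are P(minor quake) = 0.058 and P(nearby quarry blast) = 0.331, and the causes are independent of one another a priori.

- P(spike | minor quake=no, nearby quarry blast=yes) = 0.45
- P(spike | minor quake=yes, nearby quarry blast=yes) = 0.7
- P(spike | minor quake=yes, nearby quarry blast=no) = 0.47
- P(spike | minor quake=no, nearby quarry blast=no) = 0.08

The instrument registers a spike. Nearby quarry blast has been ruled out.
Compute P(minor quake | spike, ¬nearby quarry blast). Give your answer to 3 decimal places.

P(spike | ¬nearby quarry blast) = 0.08*0.942 + 0.47*0.058 = 0.075360 + 0.027260 = 0.102620
Restricting to configurations with minor quake present: 0.47*0.058 = 0.027260.
Hence the posterior is 0.027260/0.102620 ≈ 0.266.

P(minor quake | spike, ¬nearby quarry blast) ≈ 0.266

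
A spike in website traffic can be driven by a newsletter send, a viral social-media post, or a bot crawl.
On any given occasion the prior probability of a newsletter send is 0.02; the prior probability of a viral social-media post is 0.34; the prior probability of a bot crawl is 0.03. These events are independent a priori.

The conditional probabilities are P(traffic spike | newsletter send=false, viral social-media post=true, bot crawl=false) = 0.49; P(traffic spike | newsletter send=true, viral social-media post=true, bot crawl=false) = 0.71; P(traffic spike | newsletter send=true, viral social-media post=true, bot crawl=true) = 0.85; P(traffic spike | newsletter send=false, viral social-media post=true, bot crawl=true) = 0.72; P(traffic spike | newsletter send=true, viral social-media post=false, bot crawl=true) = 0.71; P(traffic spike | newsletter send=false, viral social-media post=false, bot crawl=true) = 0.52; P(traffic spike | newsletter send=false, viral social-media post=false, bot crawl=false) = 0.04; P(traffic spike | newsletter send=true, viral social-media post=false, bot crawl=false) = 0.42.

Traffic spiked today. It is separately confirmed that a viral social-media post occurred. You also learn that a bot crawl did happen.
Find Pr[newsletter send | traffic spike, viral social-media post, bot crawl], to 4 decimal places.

For the numerator, keep only newsletter send=true terms: 0.85·0.02 = 0.017000
Denominator P(traffic spike | viral social-media post, bot crawl): 0.72·0.98 + 0.85·0.02 = 0.722600
P(newsletter send | traffic spike, viral social-media post, bot crawl) = 0.017000/0.722600 ≈ 0.0235

Pr[newsletter send | traffic spike, viral social-media post, bot crawl] ≈ 0.0235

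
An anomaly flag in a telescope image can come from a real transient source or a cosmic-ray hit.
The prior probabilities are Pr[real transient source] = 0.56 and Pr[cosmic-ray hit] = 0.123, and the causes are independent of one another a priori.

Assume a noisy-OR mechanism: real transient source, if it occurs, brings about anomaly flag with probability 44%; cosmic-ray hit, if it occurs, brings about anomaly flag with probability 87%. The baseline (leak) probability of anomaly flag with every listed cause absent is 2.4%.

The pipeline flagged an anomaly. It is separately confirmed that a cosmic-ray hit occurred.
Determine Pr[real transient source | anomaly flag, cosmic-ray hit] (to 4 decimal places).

Under noisy-OR, P(anomaly flag | causes) = 1 − (1−0.024)·∏(1−qᵢ) over the active causes.
Numerator (weight on configurations with real transient source): 0.928947·0.56 = 0.520210
The normalizing constant is 0.87312·0.44 + 0.928947·0.56 = 0.904383
P(real transient source | anomaly flag, cosmic-ray hit) = 0.520210/0.904383 ≈ 0.5752

Pr[real transient source | anomaly flag, cosmic-ray hit] ≈ 0.5752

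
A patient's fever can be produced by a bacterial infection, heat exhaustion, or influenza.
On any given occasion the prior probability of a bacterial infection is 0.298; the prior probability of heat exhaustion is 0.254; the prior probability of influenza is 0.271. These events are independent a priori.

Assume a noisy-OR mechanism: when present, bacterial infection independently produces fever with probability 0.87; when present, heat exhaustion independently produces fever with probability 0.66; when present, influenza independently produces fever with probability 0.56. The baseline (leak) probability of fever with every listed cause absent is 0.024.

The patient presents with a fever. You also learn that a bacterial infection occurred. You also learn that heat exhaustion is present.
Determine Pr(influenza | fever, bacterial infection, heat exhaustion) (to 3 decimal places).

Pr(influenza | fever, bacterial infection, heat exhaustion) ≈ 0.276

Under noisy-OR, P(fever | causes) = 1 − (1−0.024)·∏(1−qᵢ) over the active causes.
P(fever | bacterial infection, heat exhaustion) = 0.956861·0.729 + 0.981019·0.271 = 0.697552 + 0.265856 = 0.963408
The influenza-present share is 0.981019·0.271 = 0.265856.
P(influenza | fever, bacterial infection, heat exhaustion) = 0.265856 / 0.963408 ≈ 0.276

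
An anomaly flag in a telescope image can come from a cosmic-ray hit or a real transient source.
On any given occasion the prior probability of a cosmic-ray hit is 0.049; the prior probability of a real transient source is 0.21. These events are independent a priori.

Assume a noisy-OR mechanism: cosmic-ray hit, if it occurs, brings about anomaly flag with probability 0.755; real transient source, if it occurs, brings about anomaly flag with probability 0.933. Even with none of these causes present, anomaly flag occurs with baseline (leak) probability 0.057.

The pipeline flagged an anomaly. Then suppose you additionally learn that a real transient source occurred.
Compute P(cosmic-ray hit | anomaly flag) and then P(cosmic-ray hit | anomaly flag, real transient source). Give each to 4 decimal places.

Under noisy-OR, P(anomaly flag | causes) = 1 − (1−0.057)·∏(1−qᵢ) over the active causes.
By total probability over the 4 (cosmic-ray hit, real transient source) configurations:
  P(anomaly flag) = 0.057×0.951×0.79 + 0.936819×0.951×0.21 + 0.768965×0.049×0.79 + 0.984521×0.049×0.21
        = 0.042824 + 0.187092 + 0.029767 + 0.010131 = 0.269814
Keeping only the cosmic-ray hit-present terms gives 0.039898, so
  P(cosmic-ray hit | anomaly flag) = 0.039898 / 0.269814 ≈ 0.1479

Now also conditioning on real transient source=true:
P(anomaly flag | real transient source) = 0.936819*0.951 + 0.984521*0.049 = 0.890915 + 0.048242 = 0.939157
Of this, 0.048242 comes from 0.984521*0.049 (the cosmic-ray hit=true cases).
So P(cosmic-ray hit | anomaly flag, real transient source) = 0.048242/0.939157 ≈ 0.0514.
The drop from 0.1479 to 0.0514 is the explaining-away (discounting) effect.

P(cosmic-ray hit | anomaly flag) ≈ 0.1479; P(cosmic-ray hit | anomaly flag, real transient source) ≈ 0.0514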